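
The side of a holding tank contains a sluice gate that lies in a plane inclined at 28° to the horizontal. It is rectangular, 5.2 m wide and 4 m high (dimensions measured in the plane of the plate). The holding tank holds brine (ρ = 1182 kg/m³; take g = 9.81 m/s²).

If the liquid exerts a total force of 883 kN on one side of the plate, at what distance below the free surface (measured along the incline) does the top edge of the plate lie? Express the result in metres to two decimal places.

γ = ρg = 1182 × 9.81 / 1000 = 11.59542 kN/m³.
A = 5.2 × 4 = 20.8 m².
From F = γ·h_c·A, the centroid depth is h_c = 883/(11.59542 × 20.8) = 3.66109 m.
Let θ = 28° be the plate's angle to the horizontal; measure y along the incline from where the plane meets the free surface. Vertical depth h = y·sinθ with sinθ = 0.469472.
Along the incline, y_c = h_c/sinθ = 3.66109/0.469472 = 7.79831 m.
The centroid lies 4/2 = 2 m below the top edge, so the top edge sits at y_top = 7.79831 − 2 = 5.79831 m along the incline.

y_top ≈ 5.80 m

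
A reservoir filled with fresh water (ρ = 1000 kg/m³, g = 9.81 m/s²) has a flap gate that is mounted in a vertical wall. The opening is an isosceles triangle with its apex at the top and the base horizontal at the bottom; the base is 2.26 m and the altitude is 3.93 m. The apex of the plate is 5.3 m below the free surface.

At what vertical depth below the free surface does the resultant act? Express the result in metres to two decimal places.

γ = ρg = 1000 × 9.81 = 9810 N/m³ = 9.81 kN/m³.
With the apex up, the centroid sits 2h/3 = 2 × 3.93/3 = 2.62 m below the apex, so the centroid depth is h_c = 5.3 + 2.62 = 7.92 m.
A = ½ × 2.26 × 3.93 = 4.4409 m².
Resultant F = γ·h_c·A = 9.81 × 7.92 × 4.4409 = 345.037 kN.
I_c = b·h³/36 = 2.26 × 3.93³/36 = 3.81051 m⁴.
Centre of pressure: y_p = y_c + I_c/(y_c·A) = 7.92 + 3.81051/(7.92 × 4.4409) = 7.92 + 0.10834 = 8.02834 m along the plane.

h_p = 8.03 m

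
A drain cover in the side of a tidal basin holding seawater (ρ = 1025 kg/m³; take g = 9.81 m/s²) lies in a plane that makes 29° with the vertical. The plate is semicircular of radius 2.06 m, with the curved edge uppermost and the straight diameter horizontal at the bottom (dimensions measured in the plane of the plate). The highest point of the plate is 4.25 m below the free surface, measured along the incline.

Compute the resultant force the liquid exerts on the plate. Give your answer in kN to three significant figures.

F ≈ 319 kN

γ = ρg = 1025 × 9.81 / 1000 = 10.05525 kN/m³.
The plate makes 29° with the vertical, i.e. θ = 90° − 29° = 61° to the horizontal. Measuring y along the incline from the free-surface line, vertical depth h = y·sinθ with sinθ = 0.874620.
The centroid lies 4r/(3π) = 0.874291 m above the diameter, so r − 4r/(3π) = 2.06 − 0.874291 = 1.18571 m below the topmost point, so y_c = 4.25 + 1.18571 = 5.43571 m and h_c = 5.43571 × 0.874620 = 4.75418 m.
A = πr²/2 = π × 2.06²/2 = 6.66583 m².
Resultant F = γ·h_c·A = 10.05525 × 4.75418 × 6.66583 = 318.656 kN.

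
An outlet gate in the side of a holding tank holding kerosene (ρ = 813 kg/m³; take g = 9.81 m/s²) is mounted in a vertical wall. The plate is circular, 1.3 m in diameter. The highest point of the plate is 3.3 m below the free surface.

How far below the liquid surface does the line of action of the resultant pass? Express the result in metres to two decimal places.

h_p = 3.98 m

γ = ρg = 813 × 9.81 / 1000 = 7.97553 kN/m³.
The centroid is at the centre, 0.65 m below the top of the plate, so the centroid depth is h_c = 3.3 + 0.65 = 3.95 m.
A = π(0.65)² = 1.32732 m².
Resultant F = γ·h_c·A = 7.97553 × 3.95 × 1.32732 = 41.815 kN.
I_c = πr⁴/4 = π × 0.65⁴/4 = 0.140198 m⁴.
Centre of pressure: y_p = y_c + I_c/(y_c·A) = 3.95 + 0.140198/(3.95 × 1.32732) = 3.95 + 0.0267405 = 3.97674 m along the plane.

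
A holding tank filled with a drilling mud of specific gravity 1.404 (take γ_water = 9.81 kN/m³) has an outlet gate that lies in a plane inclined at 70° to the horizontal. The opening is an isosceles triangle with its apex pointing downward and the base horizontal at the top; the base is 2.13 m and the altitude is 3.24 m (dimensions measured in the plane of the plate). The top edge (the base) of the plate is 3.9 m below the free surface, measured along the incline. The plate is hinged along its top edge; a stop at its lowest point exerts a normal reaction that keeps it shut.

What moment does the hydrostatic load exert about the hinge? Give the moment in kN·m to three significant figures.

M ≈ 266 kN·m

γ = 1.404 × 9.81 = 13.77324 kN/m³.
Let θ = 70° be the plate's angle to the horizontal; measure y along the incline from where the plane meets the free surface. Vertical depth h = y·sinθ with sinθ = 0.939693.
With the apex down, the centroid sits h/3 = 3.24/3 = 1.08 m below the base (the top edge), so y_c = 3.9 + 1.08 = 4.98 m and h_c = 4.98 × 0.939693 = 4.67967 m.
A = ½ × 2.13 × 3.24 = 3.4506 m².
Resultant F = γ·h_c·A = 13.77324 × 4.67967 × 3.4506 = 222.406 kN.
I_c = b·h³/36 = 2.13 × 3.24³/36 = 2.01239 m⁴.
Centre of pressure: y_p = y_c + I_c/(y_c·A) = 4.98 + 2.01239/(4.98 × 3.4506) = 4.98 + 0.117108 = 5.09711 m along the plane.
The resultant acts 1.08 + 0.117108 = 1.19711 m (along the plate) below the hinge at the top edge, so the moment about the hinge is M = F × 1.19711 = 222.406 × 1.19711 = 266.244 kN·m.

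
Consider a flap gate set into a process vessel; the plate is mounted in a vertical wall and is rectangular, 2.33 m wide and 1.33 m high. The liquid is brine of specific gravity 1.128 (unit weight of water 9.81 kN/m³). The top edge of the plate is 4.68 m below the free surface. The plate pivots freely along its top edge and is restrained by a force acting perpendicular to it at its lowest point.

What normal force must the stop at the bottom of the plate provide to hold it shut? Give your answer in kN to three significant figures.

P ≈ 95.4 kN

γ = 1.128 × 9.81 = 11.06568 kN/m³.
The centroid lies 1.33/2 = 0.665 m below the top edge, so the centroid depth is h_c = 4.68 + 0.665 = 5.345 m.
A = 2.33 × 1.33 = 3.0989 m².
Resultant F = γ·h_c·A = 11.06568 × 5.345 × 3.0989 = 183.288 kN.
I_c = b·h³/12 = 2.33 × 1.33³/12 = 0.456804 m⁴.
Centre of pressure: y_p = y_c + I_c/(y_c·A) = 5.345 + 0.456804/(5.345 × 3.0989) = 5.345 + 0.0275788 = 5.37258 m along the plane.
The resultant acts 0.665 + 0.0275788 = 0.692579 m (along the plate) below the hinge at the top edge, so the moment about the hinge is M = F × 0.692579 = 183.288 × 0.692579 = 126.941 kN·m.
A normal force at the bottom, 1.33 m from the hinge, must supply this moment: P = 126.941/1.33 = 95.4444 kN.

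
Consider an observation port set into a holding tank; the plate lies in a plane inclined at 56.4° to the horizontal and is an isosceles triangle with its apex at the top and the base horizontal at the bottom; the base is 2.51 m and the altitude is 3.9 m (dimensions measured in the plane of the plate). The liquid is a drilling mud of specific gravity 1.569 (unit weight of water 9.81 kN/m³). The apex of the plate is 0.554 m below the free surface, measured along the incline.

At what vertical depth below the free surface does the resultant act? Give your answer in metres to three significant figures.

h_p = 2.85 m

γ = 1.569 × 9.81 = 15.39189 kN/m³.
Let θ = 56.4° be the plate's angle to the horizontal; measure y along the incline from where the plane meets the free surface. Vertical depth h = y·sinθ with sinθ = 0.832921.
With the apex up, the centroid sits 2h/3 = 2 × 3.9/3 = 2.6 m below the apex, so y_c = 0.554 + 2.6 = 3.154 m and h_c = 3.154 × 0.832921 = 2.62703 m.
A = ½ × 2.51 × 3.9 = 4.8945 m².
Resultant F = γ·h_c·A = 15.39189 × 2.62703 × 4.8945 = 197.909 kN.
I_c = b·h³/36 = 2.51 × 3.9³/36 = 4.13585 m⁴.
Centre of pressure: y_p = y_c + I_c/(y_c·A) = 3.154 + 4.13585/(3.154 × 4.8945) = 3.154 + 0.267914 = 3.42191 m along the plane.
Vertically, h_p = y_p·sinθ = 3.42191 × 0.832921 = 2.85018 m.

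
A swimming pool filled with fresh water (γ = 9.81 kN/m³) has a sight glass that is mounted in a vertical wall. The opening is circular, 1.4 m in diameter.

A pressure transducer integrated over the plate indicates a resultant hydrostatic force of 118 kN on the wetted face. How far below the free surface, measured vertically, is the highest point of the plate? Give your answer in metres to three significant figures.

γ = 9.81 kN/m³.
A = π(0.7)² = 1.53938 m².
From F = γ·h_c·A, the centroid depth is h_c = 118/(9.81 × 1.53938) = 7.81389 m.
The centroid is at the centre, 0.7 m below the top of the plate, so the highest point sits at h_top = 7.81389 − 0.7 = 7.11389 m below the surface.

d_top ≈ 7.11 m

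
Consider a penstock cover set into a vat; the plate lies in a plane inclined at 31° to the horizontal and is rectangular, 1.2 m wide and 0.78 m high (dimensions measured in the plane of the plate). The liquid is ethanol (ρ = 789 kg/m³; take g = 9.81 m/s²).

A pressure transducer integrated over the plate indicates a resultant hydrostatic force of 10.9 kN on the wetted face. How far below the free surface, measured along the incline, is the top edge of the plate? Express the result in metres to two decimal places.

γ = ρg = 789 × 9.81 / 1000 = 7.74009 kN/m³.
A = 1.2 × 0.78 = 0.936 m².
From F = γ·h_c·A, the centroid depth is h_c = 10.9/(7.74009 × 0.936) = 1.50454 m.
Let θ = 31° be the plate's angle to the horizontal; measure y along the incline from where the plane meets the free surface. Vertical depth h = y·sinθ with sinθ = 0.515038.
Along the incline, y_c = h_c/sinθ = 1.50454/0.515038 = 2.92122 m.
The centroid lies 0.78/2 = 0.39 m below the top edge, so the top edge sits at y_top = 2.92122 − 0.39 = 2.53122 m along the incline.

y_top ≈ 2.53 m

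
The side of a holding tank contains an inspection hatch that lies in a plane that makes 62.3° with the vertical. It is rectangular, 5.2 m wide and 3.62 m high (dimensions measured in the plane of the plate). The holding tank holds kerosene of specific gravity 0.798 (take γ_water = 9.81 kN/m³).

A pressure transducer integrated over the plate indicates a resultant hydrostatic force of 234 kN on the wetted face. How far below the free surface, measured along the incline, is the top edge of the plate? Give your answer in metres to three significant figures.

y_top ≈ 1.61 m

γ = 0.798 × 9.81 = 7.82838 kN/m³.
A = 5.2 × 3.62 = 18.824 m².
From F = γ·h_c·A, the centroid depth is h_c = 234/(7.82838 × 18.824) = 1.58793 m.
The plate makes 62.3° with the vertical, i.e. θ = 90° − 62.3° = 27.7° to the horizontal. Measuring y along the incline from the free-surface line, vertical depth h = y·sinθ with sinθ = 0.464842.
Along the incline, y_c = h_c/sinθ = 1.58793/0.464842 = 3.41606 m.
The centroid lies 3.62/2 = 1.81 m below the top edge, so the top edge sits at y_top = 3.41606 − 1.81 = 1.60606 m along the incline.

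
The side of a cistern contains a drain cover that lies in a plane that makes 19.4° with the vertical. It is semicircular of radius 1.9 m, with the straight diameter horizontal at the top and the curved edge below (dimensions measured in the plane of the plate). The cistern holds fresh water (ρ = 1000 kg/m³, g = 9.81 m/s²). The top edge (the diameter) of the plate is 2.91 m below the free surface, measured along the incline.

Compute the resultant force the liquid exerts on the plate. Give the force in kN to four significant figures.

F ≈ 195.0 kN

γ = ρg = 1000 × 9.81 = 9810 N/m³ = 9.81 kN/m³.
The plate makes 19.4° with the vertical, i.e. θ = 90° − 19.4° = 70.6° to the horizontal. Measuring y along the incline from the free-surface line, vertical depth h = y·sinθ with sinθ = 0.943223.
The centroid of a semicircle lies 4r/(3π) = 0.806385 m from the diameter, here below the top edge, so y_c = 2.91 + 0.806385 = 3.71639 m and h_c = 3.71639 × 0.943223 = 3.50538 m.
A = πr²/2 = π × 1.9²/2 = 5.67057 m².
Resultant F = γ·h_c·A = 9.81 × 3.50538 × 5.67057 = 194.998 kN.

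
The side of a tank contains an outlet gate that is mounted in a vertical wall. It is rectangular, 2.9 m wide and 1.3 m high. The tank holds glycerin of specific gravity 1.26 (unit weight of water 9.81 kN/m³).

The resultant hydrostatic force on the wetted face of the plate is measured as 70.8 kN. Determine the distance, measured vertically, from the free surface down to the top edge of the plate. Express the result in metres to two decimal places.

γ = 1.26 × 9.81 = 12.3606 kN/m³.
A = 2.9 × 1.3 = 3.77 m².
From F = γ·h_c·A, the centroid depth is h_c = 70.8/(12.3606 × 3.77) = 1.51933 m.
The centroid lies 1.3/2 = 0.65 m below the top edge, so the top edge sits at h_top = 1.51933 − 0.65 = 0.86933 m below the surface.

d_top ≈ 0.87 m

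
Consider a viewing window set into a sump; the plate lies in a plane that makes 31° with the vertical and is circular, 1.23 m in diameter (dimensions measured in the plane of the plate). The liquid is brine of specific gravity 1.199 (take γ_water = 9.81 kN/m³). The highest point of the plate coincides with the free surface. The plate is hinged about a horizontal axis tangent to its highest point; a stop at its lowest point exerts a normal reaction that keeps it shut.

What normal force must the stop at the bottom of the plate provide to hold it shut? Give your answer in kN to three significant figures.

γ = 1.199 × 9.81 = 11.76219 kN/m³.
The plate makes 31° with the vertical, i.e. θ = 90° − 31° = 59° to the horizontal. Measuring y along the incline from the free-surface line, vertical depth h = y·sinθ with sinθ = 0.857167.
The centroid is at the centre, 0.615 m below the top of the plate, so y_c = 0.615 m and h_c = 0.615 × 0.857167 = 0.527158 m.
A = π(0.615)² = 1.18823 m².
Resultant F = γ·h_c·A = 11.76219 × 0.527158 × 1.18823 = 7.36766 kN.
I_c = πr⁴/4 = π × 0.615⁴/4 = 0.112354 m⁴.
Centre of pressure: y_p = y_c + I_c/(y_c·A) = 0.615 + 0.112354/(0.615 × 1.18823) = 0.615 + 0.153749 = 0.768749 m along the plane.
The resultant acts 0.615 + 0.153749 = 0.768749 m (along the plate) below the hinge at the top edge, so the moment about the hinge is M = F × 0.768749 = 7.36766 × 0.768749 = 5.66388 kN·m.
A normal force at the bottom, 1.23 m from the hinge, must supply this moment: P = 5.66388/1.23 = 4.60478 kN.

P ≈ 4.60 kN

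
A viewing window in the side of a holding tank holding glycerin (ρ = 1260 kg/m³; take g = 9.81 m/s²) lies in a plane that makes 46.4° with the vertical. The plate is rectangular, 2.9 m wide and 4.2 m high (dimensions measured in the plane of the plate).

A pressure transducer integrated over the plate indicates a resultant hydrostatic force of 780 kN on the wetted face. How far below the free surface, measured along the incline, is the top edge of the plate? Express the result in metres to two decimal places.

γ = ρg = 1260 × 9.81 / 1000 = 12.3606 kN/m³.
A = 2.9 × 4.2 = 12.18 m².
From F = γ·h_c·A, the centroid depth is h_c = 780/(12.3606 × 12.18) = 5.18093 m.
The plate makes 46.4° with the vertical, i.e. θ = 90° − 46.4° = 43.6° to the horizontal. Measuring y along the incline from the free-surface line, vertical depth h = y·sinθ with sinθ = 0.689620.
Along the incline, y_c = h_c/sinθ = 5.18093/0.689620 = 7.51273 m.
The centroid lies 4.2/2 = 2.1 m below the top edge, so the top edge sits at y_top = 7.51273 − 2.1 = 5.41273 m along the incline.

y_top ≈ 5.41 m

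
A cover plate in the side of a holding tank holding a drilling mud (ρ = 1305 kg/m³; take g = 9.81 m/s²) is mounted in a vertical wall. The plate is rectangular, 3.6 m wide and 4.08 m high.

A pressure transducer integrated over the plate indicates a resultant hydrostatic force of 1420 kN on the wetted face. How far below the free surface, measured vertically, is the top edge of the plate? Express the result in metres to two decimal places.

d_top ≈ 5.51 m

γ = ρg = 1305 × 9.81 / 1000 = 12.80205 kN/m³.
A = 3.6 × 4.08 = 14.688 m².
From F = γ·h_c·A, the centroid depth is h_c = 1420/(12.80205 × 14.688) = 7.55172 m.
The centroid lies 4.08/2 = 2.04 m below the top edge, so the top edge sits at h_top = 7.55172 − 2.04 = 5.51172 m below the surface.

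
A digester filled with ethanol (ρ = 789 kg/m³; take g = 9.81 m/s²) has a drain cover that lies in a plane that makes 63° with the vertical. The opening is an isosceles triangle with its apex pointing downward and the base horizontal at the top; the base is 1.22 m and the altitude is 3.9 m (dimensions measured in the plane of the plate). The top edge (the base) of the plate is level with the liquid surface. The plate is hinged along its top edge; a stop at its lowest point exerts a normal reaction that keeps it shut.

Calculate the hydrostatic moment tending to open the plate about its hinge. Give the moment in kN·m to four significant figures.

M ≈ 21.19 kN·m

γ = ρg = 789 × 9.81 / 1000 = 7.74009 kN/m³.
The plate makes 63° with the vertical, i.e. θ = 90° − 63° = 27° to the horizontal. Measuring y along the incline from the free-surface line, vertical depth h = y·sinθ with sinθ = 0.453990.
With the apex down, the centroid sits h/3 = 3.9/3 = 1.3 m below the base (the top edge), so y_c = 1.3 m and h_c = 1.3 × 0.453990 = 0.590187 m.
A = ½ × 1.22 × 3.9 = 2.379 m².
Resultant F = γ·h_c·A = 7.74009 × 0.590187 × 2.379 = 10.8675 kN.
I_c = b·h³/36 = 1.22 × 3.9³/36 = 2.01025 m⁴.
Centre of pressure: y_p = y_c + I_c/(y_c·A) = 1.3 + 2.01025/(1.3 × 2.379) = 1.3 + 0.649998 = 1.95 m along the plane.
The resultant acts 1.3 + 0.649998 = 1.95 m (along the plate) below the hinge at the top edge, so the moment about the hinge is M = F × 1.95 = 10.8675 × 1.95 = 21.1916 kN·m.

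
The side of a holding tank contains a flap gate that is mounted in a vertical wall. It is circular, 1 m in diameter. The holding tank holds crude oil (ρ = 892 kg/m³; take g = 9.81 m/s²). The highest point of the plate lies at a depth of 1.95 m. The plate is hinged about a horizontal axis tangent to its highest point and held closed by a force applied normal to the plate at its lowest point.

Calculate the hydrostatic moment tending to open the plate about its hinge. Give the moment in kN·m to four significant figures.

M ≈ 8.849 kN·m

γ = ρg = 892 × 9.81 / 1000 = 8.75052 kN/m³.
The centroid is at the centre, 0.5 m below the top of the plate, so the centroid depth is h_c = 1.95 + 0.5 = 2.45 m.
A = π(0.5)² = 0.785398 m².
Resultant F = γ·h_c·A = 8.75052 × 2.45 × 0.785398 = 16.838 kN.
I_c = πr⁴/4 = π × 0.5⁴/4 = 0.0490874 m⁴.
Centre of pressure: y_p = y_c + I_c/(y_c·A) = 2.45 + 0.0490874/(2.45 × 0.785398) = 2.45 + 0.0255102 = 2.47551 m along the plane.
The resultant acts 0.5 + 0.0255102 = 0.52551 m (along the plate) below the hinge at the top edge, so the moment about the hinge is M = F × 0.52551 = 16.838 × 0.52551 = 8.84854 kN·m.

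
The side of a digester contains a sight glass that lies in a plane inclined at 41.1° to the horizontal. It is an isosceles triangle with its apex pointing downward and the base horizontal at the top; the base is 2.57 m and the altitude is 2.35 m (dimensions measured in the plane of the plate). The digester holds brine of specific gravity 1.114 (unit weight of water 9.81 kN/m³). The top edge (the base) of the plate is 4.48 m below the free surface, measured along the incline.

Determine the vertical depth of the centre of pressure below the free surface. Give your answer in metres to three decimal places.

γ = 1.114 × 9.81 = 10.92834 kN/m³.
Let θ = 41.1° be the plate's angle to the horizontal; measure y along the incline from where the plane meets the free surface. Vertical depth h = y·sinθ with sinθ = 0.657375.
With the apex down, the centroid sits h/3 = 2.35/3 = 0.783333 m below the base (the top edge), so y_c = 4.48 + 0.783333 = 5.26333 m and h_c = 5.26333 × 0.657375 = 3.45998 m.
A = ½ × 2.57 × 2.35 = 3.01975 m².
Resultant F = γ·h_c·A = 10.92834 × 3.45998 × 3.01975 = 114.182 kN.
I_c = b·h³/36 = 2.57 × 2.35³/36 = 0.926476 m⁴.
Centre of pressure: y_p = y_c + I_c/(y_c·A) = 5.26333 + 0.926476/(5.26333 × 3.01975) = 5.26333 + 0.0582911 = 5.32162 m along the plane.
Vertically, h_p = y_p·sinθ = 5.32162 × 0.657375 = 3.4983 m.

h_p = 3.498 m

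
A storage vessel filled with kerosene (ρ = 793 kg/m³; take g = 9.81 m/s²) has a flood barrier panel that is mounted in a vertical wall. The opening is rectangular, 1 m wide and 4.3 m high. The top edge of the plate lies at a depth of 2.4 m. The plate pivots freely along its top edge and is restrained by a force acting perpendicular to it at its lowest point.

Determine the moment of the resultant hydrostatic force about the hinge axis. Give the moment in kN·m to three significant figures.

γ = ρg = 793 × 9.81 / 1000 = 7.77933 kN/m³.
The centroid lies 4.3/2 = 2.15 m below the top edge, so the centroid depth is h_c = 2.4 + 2.15 = 4.55 m.
A = 1 × 4.3 = 4.3 m².
Resultant F = γ·h_c·A = 7.77933 × 4.55 × 4.3 = 152.203 kN.
I_c = b·h³/12 = 1 × 4.3³/12 = 6.62558 m⁴.
Centre of pressure: y_p = y_c + I_c/(y_c·A) = 4.55 + 6.62558/(4.55 × 4.3) = 4.55 + 0.338645 = 4.88864 m along the plane.
The resultant acts 2.15 + 0.338645 = 2.48864 m (along the plate) below the hinge at the top edge, so the moment about the hinge is M = F × 2.48864 = 152.203 × 2.48864 = 378.778 kN·m.

M ≈ 379 kN·m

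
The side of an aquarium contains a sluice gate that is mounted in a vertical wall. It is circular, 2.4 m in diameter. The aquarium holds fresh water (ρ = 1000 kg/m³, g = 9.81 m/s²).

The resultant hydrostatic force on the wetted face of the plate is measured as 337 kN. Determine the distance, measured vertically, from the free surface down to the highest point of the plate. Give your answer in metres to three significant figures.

γ = ρg = 1000 × 9.81 = 9810 N/m³ = 9.81 kN/m³.
A = π(1.2)² = 4.52389 m².
From F = γ·h_c·A, the centroid depth is h_c = 337/(9.81 × 4.52389) = 7.59362 m.
The centroid is at the centre, 1.2 m below the top of the plate, so the highest point sits at h_top = 7.59362 − 1.2 = 6.39362 m below the surface.

d_top ≈ 6.39 m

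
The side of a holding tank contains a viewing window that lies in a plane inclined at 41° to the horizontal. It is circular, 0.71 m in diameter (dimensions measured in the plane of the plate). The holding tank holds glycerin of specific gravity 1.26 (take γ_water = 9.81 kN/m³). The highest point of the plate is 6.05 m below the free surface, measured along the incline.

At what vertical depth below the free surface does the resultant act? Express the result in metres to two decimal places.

h_p = 4.21 m

γ = 1.26 × 9.81 = 12.3606 kN/m³.
Let θ = 41° be the plate's angle to the horizontal; measure y along the incline from where the plane meets the free surface. Vertical depth h = y·sinθ with sinθ = 0.656059.
The centroid is at the centre, 0.355 m below the top of the plate, so y_c = 6.05 + 0.355 = 6.405 m and h_c = 6.405 × 0.656059 = 4.20206 m.
A = π(0.355)² = 0.395919 m².
Resultant F = γ·h_c·A = 12.3606 × 4.20206 × 0.395919 = 20.564 kN.
I_c = πr⁴/4 = π × 0.355⁴/4 = 0.0124739 m⁴.
Centre of pressure: y_p = y_c + I_c/(y_c·A) = 6.405 + 0.0124739/(6.405 × 0.395919) = 6.405 + 0.004919 = 6.40992 m along the plane.
Vertically, h_p = y_p·sinθ = 6.40992 × 0.656059 = 4.20529 m.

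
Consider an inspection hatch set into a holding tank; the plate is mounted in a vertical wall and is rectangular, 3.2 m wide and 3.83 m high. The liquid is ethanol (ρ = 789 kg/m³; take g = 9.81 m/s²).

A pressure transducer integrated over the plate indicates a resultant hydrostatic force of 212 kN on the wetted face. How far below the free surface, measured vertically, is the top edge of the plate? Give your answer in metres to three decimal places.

d_top ≈ 0.320 m

γ = ρg = 789 × 9.81 / 1000 = 7.74009 kN/m³.
A = 3.2 × 3.83 = 12.256 m².
From F = γ·h_c·A, the centroid depth is h_c = 212/(7.74009 × 12.256) = 2.23481 m.
The centroid lies 3.83/2 = 1.915 m below the top edge, so the top edge sits at h_top = 2.23481 − 1.915 = 0.31981 m below the surface.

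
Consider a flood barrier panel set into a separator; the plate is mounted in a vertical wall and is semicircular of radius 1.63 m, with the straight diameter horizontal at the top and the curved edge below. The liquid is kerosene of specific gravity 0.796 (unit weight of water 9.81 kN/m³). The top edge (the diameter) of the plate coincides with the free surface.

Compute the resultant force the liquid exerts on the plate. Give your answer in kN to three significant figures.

F ≈ 22.5 kN

γ = 0.796 × 9.81 = 7.80876 kN/m³.
The centroid of a semicircle lies 4r/(3π) = 0.691793 m from the diameter, here below the top edge, so the centroid depth is h_c = 0.691793 m.
A = πr²/2 = π × 1.63²/2 = 4.17345 m².
Resultant F = γ·h_c·A = 7.80876 × 0.691793 × 4.17345 = 22.5452 kN.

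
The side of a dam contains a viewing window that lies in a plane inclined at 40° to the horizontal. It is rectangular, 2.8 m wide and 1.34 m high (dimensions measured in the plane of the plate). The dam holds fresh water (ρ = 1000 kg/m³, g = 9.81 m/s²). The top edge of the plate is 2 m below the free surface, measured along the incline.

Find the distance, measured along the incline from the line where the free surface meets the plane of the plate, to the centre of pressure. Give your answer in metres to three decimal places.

γ = ρg = 1000 × 9.81 = 9810 N/m³ = 9.81 kN/m³.
Let θ = 40° be the plate's angle to the horizontal; measure y along the incline from where the plane meets the free surface. Vertical depth h = y·sinθ with sinθ = 0.642788.
The centroid lies 1.34/2 = 0.67 m below the top edge, so y_c = 2 + 0.67 = 2.67 m and h_c = 2.67 × 0.642788 = 1.71624 m.
A = 2.8 × 1.34 = 3.752 m².
Resultant F = γ·h_c·A = 9.81 × 1.71624 × 3.752 = 63.1699 kN.
I_c = b·h³/12 = 2.8 × 1.34³/12 = 0.561424 m⁴.
Centre of pressure: y_p = y_c + I_c/(y_c·A) = 2.67 + 0.561424/(2.67 × 3.752) = 2.67 + 0.0560424 = 2.72604 m along the plane.

y_p = 2.726 m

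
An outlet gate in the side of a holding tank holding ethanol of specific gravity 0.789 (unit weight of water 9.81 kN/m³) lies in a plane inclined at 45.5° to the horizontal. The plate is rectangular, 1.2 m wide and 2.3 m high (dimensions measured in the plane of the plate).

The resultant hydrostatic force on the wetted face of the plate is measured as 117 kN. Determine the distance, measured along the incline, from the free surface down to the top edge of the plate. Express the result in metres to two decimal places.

γ = 0.789 × 9.81 = 7.74009 kN/m³.
A = 1.2 × 2.3 = 2.76 m².
From F = γ·h_c·A, the centroid depth is h_c = 117/(7.74009 × 2.76) = 5.47685 m.
Let θ = 45.5° be the plate's angle to the horizontal; measure y along the incline from where the plane meets the free surface. Vertical depth h = y·sinθ with sinθ = 0.713250.
Along the incline, y_c = h_c/sinθ = 5.47685/0.713250 = 7.67872 m.
The centroid lies 2.3/2 = 1.15 m below the top edge, so the top edge sits at y_top = 7.67872 − 1.15 = 6.52872 m along the incline.

y_top ≈ 6.53 m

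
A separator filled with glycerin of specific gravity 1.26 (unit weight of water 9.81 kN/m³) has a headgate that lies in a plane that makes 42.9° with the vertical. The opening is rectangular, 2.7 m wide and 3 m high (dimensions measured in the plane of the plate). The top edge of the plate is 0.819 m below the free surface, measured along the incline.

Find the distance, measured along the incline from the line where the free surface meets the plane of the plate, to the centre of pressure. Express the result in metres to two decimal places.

γ = 1.26 × 9.81 = 12.3606 kN/m³.
The plate makes 42.9° with the vertical, i.e. θ = 90° − 42.9° = 47.1° to the horizontal. Measuring y along the incline from the free-surface line, vertical depth h = y·sinθ with sinθ = 0.732543.
The centroid lies 3/2 = 1.5 m below the top edge, so y_c = 0.819 + 1.5 = 2.319 m and h_c = 2.319 × 0.732543 = 1.69877 m.
A = 2.7 × 3 = 8.1 m².
Resultant F = γ·h_c·A = 12.3606 × 1.69877 × 8.1 = 170.082 kN.
I_c = b·h³/12 = 2.7 × 3³/12 = 6.075 m⁴.
Centre of pressure: y_p = y_c + I_c/(y_c·A) = 2.319 + 6.075/(2.319 × 8.1) = 2.319 + 0.323415 = 2.64241 m along the plane.

y_p = 2.64 m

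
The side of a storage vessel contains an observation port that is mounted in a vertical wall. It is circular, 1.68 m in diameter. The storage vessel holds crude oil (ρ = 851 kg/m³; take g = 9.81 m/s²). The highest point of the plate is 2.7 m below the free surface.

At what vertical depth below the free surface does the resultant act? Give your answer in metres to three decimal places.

h_p = 3.590 m

γ = ρg = 851 × 9.81 / 1000 = 8.34831 kN/m³.
The centroid is at the centre, 0.84 m below the top of the plate, so the centroid depth is h_c = 2.7 + 0.84 = 3.54 m.
A = π(0.84)² = 2.21671 m².
Resultant F = γ·h_c·A = 8.34831 × 3.54 × 2.21671 = 65.5105 kN.
I_c = πr⁴/4 = π × 0.84⁴/4 = 0.391027 m⁴.
Centre of pressure: y_p = y_c + I_c/(y_c·A) = 3.54 + 0.391027/(3.54 × 2.21671) = 3.54 + 0.0498304 = 3.58983 m along the plane.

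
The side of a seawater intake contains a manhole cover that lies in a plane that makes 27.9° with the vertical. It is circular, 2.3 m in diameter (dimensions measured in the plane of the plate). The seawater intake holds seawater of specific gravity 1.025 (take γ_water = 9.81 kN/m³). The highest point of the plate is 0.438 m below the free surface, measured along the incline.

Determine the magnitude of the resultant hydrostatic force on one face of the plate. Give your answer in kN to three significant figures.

γ = 1.025 × 9.81 = 10.05525 kN/m³.
The plate makes 27.9° with the vertical, i.e. θ = 90° − 27.9° = 62.1° to the horizontal. Measuring y along the incline from the free-surface line, vertical depth h = y·sinθ with sinθ = 0.883766.
The centroid is at the centre, 1.15 m below the top of the plate, so y_c = 0.438 + 1.15 = 1.588 m and h_c = 1.588 × 0.883766 = 1.40342 m.
A = π(1.15)² = 4.15476 m².
Resultant F = γ·h_c·A = 10.05525 × 1.40342 × 4.15476 = 58.6309 kN.

F ≈ 58.6 kN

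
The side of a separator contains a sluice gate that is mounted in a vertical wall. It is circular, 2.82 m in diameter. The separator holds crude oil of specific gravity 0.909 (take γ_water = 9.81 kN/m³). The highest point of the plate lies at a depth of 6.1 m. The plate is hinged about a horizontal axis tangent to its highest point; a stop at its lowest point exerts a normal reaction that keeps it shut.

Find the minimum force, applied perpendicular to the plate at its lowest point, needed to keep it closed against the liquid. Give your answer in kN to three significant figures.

γ = 0.909 × 9.81 = 8.91729 kN/m³.
The centroid is at the centre, 1.41 m below the top of the plate, so the centroid depth is h_c = 6.1 + 1.41 = 7.51 m.
A = π(1.41)² = 6.2458 m².
Resultant F = γ·h_c·A = 8.91729 × 7.51 × 6.2458 = 418.274 kN.
I_c = πr⁴/4 = π × 1.41⁴/4 = 3.10432 m⁴.
Centre of pressure: y_p = y_c + I_c/(y_c·A) = 7.51 + 3.10432/(7.51 × 6.2458) = 7.51 + 0.0661818 = 7.57618 m along the plane.
The resultant acts 1.41 + 0.0661818 = 1.47618 m (along the plate) below the hinge at the top edge, so the moment about the hinge is M = F × 1.47618 = 418.274 × 1.47618 = 617.448 kN·m.
A normal force at the bottom, 2.82 m from the hinge, must supply this moment: P = 617.448/2.82 = 218.953 kN.

P ≈ 219 kN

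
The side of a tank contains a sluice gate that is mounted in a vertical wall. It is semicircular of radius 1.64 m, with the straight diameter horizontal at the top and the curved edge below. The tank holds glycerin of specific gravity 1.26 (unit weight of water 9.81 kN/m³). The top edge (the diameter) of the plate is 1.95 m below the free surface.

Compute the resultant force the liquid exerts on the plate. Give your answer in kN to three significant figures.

F ≈ 138 kN

γ = 1.26 × 9.81 = 12.3606 kN/m³.
The centroid of a semicircle lies 4r/(3π) = 0.696038 m from the diameter, here below the top edge, so the centroid depth is h_c = 1.95 + 0.696038 = 2.64604 m.
A = πr²/2 = π × 1.64²/2 = 4.22481 m².
Resultant F = γ·h_c·A = 12.3606 × 2.64604 × 4.22481 = 138.179 kN.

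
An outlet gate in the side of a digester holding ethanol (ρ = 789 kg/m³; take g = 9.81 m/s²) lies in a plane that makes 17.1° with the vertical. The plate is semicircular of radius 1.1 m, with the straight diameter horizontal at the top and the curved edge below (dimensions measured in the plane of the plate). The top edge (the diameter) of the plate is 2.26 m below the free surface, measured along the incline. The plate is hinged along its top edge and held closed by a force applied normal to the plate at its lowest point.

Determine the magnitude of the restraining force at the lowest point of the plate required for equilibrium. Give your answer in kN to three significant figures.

γ = ρg = 789 × 9.81 / 1000 = 7.74009 kN/m³.
The plate makes 17.1° with the vertical, i.e. θ = 90° − 17.1° = 72.9° to the horizontal. Measuring y along the incline from the free-surface line, vertical depth h = y·sinθ with sinθ = 0.955793.
The centroid of a semicircle lies 4r/(3π) = 0.466854 m from the diameter, here below the top edge, so y_c = 2.26 + 0.466854 = 2.72685 m and h_c = 2.72685 × 0.955793 = 2.6063 m.
A = πr²/2 = π × 1.1²/2 = 1.90066 m².
Resultant F = γ·h_c·A = 7.74009 × 2.6063 × 1.90066 = 38.342 kN.
I_c = (π/8 − 8/(9π))·r⁴ = 0.109757 × 1.1⁴ = 0.160695 m⁴.
Centre of pressure: y_p = y_c + I_c/(y_c·A) = 2.72685 + 0.160695/(2.72685 × 1.90066) = 2.72685 + 0.0310054 = 2.75786 m along the plane.
The resultant acts 0.466854 + 0.0310054 = 0.497859 m (along the plate) below the hinge at the top edge, so the moment about the hinge is M = F × 0.497859 = 38.342 × 0.497859 = 19.0889 kN·m.
A normal force at the bottom, 1.1 m from the hinge, must supply this moment: P = 19.0889/1.1 = 17.3535 kN.

P ≈ 17.4 kN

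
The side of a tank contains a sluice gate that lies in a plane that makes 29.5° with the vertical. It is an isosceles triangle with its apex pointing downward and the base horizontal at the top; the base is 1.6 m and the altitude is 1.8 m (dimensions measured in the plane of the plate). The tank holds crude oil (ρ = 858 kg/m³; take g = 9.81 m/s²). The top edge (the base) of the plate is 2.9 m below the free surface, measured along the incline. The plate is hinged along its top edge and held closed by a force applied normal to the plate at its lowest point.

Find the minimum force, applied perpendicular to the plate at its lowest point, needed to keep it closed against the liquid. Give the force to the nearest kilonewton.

P ≈ 13 kN

γ = ρg = 858 × 9.81 / 1000 = 8.41698 kN/m³.
The plate makes 29.5° with the vertical, i.e. θ = 90° − 29.5° = 60.5° to the horizontal. Measuring y along the incline from the free-surface line, vertical depth h = y·sinθ with sinθ = 0.870356.
With the apex down, the centroid sits h/3 = 1.8/3 = 0.6 m below the base (the top edge), so y_c = 2.9 + 0.6 = 3.5 m and h_c = 3.5 × 0.870356 = 3.04625 m.
A = ½ × 1.6 × 1.8 = 1.44 m².
Resultant F = γ·h_c·A = 8.41698 × 3.04625 × 1.44 = 36.9219 kN.
I_c = b·h³/36 = 1.6 × 1.8³/36 = 0.2592 m⁴.
Centre of pressure: y_p = y_c + I_c/(y_c·A) = 3.5 + 0.2592/(3.5 × 1.44) = 3.5 + 0.0514286 = 3.55143 m along the plane.
The resultant acts 0.6 + 0.0514286 = 0.651429 m (along the plate) below the hinge at the top edge, so the moment about the hinge is M = F × 0.651429 = 36.9219 × 0.651429 = 24.052 kN·m.
A normal force at the bottom, 1.8 m from the hinge, must supply this moment: P = 24.052/1.8 = 13.3622 kN.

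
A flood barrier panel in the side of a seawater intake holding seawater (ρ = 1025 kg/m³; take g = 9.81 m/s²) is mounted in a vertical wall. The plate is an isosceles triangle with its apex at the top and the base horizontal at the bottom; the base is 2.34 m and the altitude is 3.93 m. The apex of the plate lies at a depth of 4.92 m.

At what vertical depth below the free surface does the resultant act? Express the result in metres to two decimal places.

γ = ρg = 1025 × 9.81 / 1000 = 10.05525 kN/m³.
With the apex up, the centroid sits 2h/3 = 2 × 3.93/3 = 2.62 m below the apex, so the centroid depth is h_c = 4.92 + 2.62 = 7.54 m.
A = ½ × 2.34 × 3.93 = 4.5981 m².
Resultant F = γ·h_c·A = 10.05525 × 7.54 × 4.5981 = 348.612 kN.
I_c = b·h³/36 = 2.34 × 3.93³/36 = 3.9454 m⁴.
Centre of pressure: y_p = y_c + I_c/(y_c·A) = 7.54 + 3.9454/(7.54 × 4.5981) = 7.54 + 0.1138 = 7.6538 m along the plane.

h_p = 7.65 m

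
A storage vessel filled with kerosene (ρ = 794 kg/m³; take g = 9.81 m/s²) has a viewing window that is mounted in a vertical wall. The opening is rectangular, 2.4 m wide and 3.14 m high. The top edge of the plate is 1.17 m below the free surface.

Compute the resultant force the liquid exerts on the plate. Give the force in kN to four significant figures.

F ≈ 160.8 kN

γ = ρg = 794 × 9.81 / 1000 = 7.78914 kN/m³.
The centroid lies 3.14/2 = 1.57 m below the top edge, so the centroid depth is h_c = 1.17 + 1.57 = 2.74 m.
A = 2.4 × 3.14 = 7.536 m².
Resultant F = γ·h_c·A = 7.78914 × 2.74 × 7.536 = 160.835 kN.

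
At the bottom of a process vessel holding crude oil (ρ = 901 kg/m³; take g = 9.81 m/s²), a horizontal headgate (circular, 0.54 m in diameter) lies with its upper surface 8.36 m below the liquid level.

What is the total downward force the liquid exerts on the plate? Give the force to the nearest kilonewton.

F ≈ 17 kN

γ = ρg = 901 × 9.81 / 1000 = 8.83881 kN/m³.
The plate is horizontal, so pressure is uniform at p = γ·h = 8.83881 × 8.36 = 73.8925 kN/m².
A = π(0.27)² = 0.229022 m².
F = p·A = 73.8925 × 0.229022 = 16.923 kN.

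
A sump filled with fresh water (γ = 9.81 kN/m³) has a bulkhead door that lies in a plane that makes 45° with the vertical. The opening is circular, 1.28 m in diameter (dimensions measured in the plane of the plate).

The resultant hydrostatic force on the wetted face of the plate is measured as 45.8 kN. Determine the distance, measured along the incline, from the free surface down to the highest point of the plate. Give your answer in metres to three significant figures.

γ = 9.81 kN/m³.
A = π(0.64)² = 1.2868 m².
From F = γ·h_c·A, the centroid depth is h_c = 45.8/(9.81 × 1.2868) = 3.62815 m.
The plate makes 45° with the vertical, i.e. θ = 90° − 45° = 45° to the horizontal. Measuring y along the incline from the free-surface line, vertical depth h = y·sinθ with sinθ = 0.707107.
Along the incline, y_c = h_c/sinθ = 3.62815/0.707107 = 5.13098 m.
The centroid is at the centre, 0.64 m below the top of the plate, so the highest point sits at y_top = 5.13098 − 0.64 = 4.49098 m along the incline.

y_top ≈ 4.49 m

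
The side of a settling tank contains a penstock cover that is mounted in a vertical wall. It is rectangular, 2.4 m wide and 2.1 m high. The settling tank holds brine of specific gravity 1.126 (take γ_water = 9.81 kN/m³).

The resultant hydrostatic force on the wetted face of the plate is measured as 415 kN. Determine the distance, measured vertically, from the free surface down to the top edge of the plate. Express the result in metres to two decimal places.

γ = 1.126 × 9.81 = 11.04606 kN/m³.
A = 2.4 × 2.1 = 5.04 m².
From F = γ·h_c·A, the centroid depth is h_c = 415/(11.04606 × 5.04) = 7.45436 m.
The centroid lies 2.1/2 = 1.05 m below the top edge, so the top edge sits at h_top = 7.45436 − 1.05 = 6.40436 m below the surface.

d_top ≈ 6.40 m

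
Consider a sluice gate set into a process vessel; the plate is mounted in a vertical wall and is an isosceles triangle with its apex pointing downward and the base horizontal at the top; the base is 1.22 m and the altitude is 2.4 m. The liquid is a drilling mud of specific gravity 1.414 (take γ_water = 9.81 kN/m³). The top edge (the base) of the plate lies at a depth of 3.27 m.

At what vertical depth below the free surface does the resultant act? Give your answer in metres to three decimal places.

γ = 1.414 × 9.81 = 13.87134 kN/m³.
With the apex down, the centroid sits h/3 = 2.4/3 = 0.8 m below the base (the top edge), so the centroid depth is h_c = 3.27 + 0.8 = 4.07 m.
A = ½ × 1.22 × 2.4 = 1.464 m².
Resultant F = γ·h_c·A = 13.87134 × 4.07 × 1.464 = 82.6521 kN.
I_c = b·h³/36 = 1.22 × 2.4³/36 = 0.46848 m⁴.
Centre of pressure: y_p = y_c + I_c/(y_c·A) = 4.07 + 0.46848/(4.07 × 1.464) = 4.07 + 0.0786241 = 4.14862 m along the plane.

h_p = 4.149 m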